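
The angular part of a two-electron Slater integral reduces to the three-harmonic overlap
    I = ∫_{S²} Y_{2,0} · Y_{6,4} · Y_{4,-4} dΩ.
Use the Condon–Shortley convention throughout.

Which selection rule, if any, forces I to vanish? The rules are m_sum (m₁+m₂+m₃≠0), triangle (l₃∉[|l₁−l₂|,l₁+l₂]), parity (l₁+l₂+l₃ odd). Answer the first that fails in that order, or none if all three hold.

none

Σmᵢ = 0  ✓
l₃∈[|l₁−l₂|,l₁+l₂]=[4,8], have l₃=4  ✓
Σlᵢ = 12 ⇒ even  ✓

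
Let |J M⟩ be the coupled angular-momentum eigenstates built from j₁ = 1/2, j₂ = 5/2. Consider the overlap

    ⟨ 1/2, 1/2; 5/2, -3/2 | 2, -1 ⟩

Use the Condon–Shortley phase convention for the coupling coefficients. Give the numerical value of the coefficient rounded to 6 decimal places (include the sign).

+0.816497  (= +√(2/3))

j₁+j₂−J=1  J+j₁−j₂=0  J−j₁+j₂=4  j₁+j₂+J+1=6
(j₁±m₁, j₂±m₂, J±M) = (1,0,1,4,1,3)
P² = 24
sum k=0..0:
  [0] +1/6 = 1/6
S = 1/6
C² = P²·S² = 2/3 ; C = +0.816497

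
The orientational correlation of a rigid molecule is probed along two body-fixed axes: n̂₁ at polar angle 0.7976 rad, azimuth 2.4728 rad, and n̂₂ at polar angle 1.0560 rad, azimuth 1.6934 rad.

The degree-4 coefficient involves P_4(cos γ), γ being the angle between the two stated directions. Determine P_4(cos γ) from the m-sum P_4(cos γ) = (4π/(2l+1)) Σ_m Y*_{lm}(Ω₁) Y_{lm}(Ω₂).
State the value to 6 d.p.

Term-by-term m-sum for l=4 (normalisation 4π/9 = 1.396263):
  m=-4: (-0.10370 - 0.05221j) × (0.22405 - 0.11962j) = -0.02948 + 0.00071j  (running Σ = -0.02948 + 0.00071j)
  m=-3: (0.13521 + 0.29054j) × (0.14612 + 0.37919j) = -0.09041 + 0.09372j  (running Σ = -0.11989 + 0.09443j)
  m=-2: (0.09561 - 0.40252j) × (-0.17133 + 0.04288j) = 0.00088 + 0.07307j  (running Σ = -0.11901 + 0.16750j)
  m=-1: (-0.07692 + 0.06079j) × (0.03231 + 0.26220j) = -0.01842 - 0.01820j  (running Σ = -0.13744 + 0.14929j)
  m=0: (-0.34971 + 0.00000j) × (-0.23439 + 0.00000j) = 0.08197 + 0.00000j  (running Σ = -0.05547 + 0.14929j)
  m=1: (0.07692 + 0.06079j) × (-0.03231 + 0.26220j) = -0.01842 + 0.01820j  (running Σ = -0.07389 + 0.16750j)
  m=2: (0.09561 + 0.40252j) × (-0.17133 - 0.04288j) = 0.00088 - 0.07307j  (running Σ = -0.07302 + 0.09443j)
  m=3: (-0.13521 + 0.29054j) × (-0.14612 + 0.37919j) = -0.09041 - 0.09372j  (running Σ = -0.16343 + 0.00071j)
  m=4: (-0.10370 + 0.05221j) × (0.22405 + 0.11962j) = -0.02948 - 0.00071j  (running Σ = -0.19291 + 0.00000j)
Accumulated sum -0.19291 + 0.00000j; after 4π/(2l+1) scaling, -0.26935 + 0.00000j ⇒ P_4 = -0.269348

-0.269348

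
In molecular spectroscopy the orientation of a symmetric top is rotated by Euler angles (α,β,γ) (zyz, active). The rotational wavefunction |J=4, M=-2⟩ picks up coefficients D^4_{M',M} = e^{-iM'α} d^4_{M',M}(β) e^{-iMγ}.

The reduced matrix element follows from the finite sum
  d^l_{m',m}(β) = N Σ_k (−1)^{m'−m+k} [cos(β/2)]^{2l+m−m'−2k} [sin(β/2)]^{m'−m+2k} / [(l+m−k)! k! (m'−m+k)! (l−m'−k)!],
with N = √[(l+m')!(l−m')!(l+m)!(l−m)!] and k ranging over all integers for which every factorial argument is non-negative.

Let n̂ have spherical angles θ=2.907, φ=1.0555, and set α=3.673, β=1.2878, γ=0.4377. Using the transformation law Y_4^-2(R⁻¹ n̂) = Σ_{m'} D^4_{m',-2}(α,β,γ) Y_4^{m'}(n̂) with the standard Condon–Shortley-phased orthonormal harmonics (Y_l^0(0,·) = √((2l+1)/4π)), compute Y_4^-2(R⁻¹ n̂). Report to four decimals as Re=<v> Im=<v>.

Need the full column D^4_{m',-2} for m'=−4..4 at α=3.6730, β=1.2878, γ=0.4377.
cos(β/2)=0.799761, sin(β/2)=0.600319
d^4_{-4,-2}: single k=2 term ⇒ +0.499003;  D = -0.494082+0.069911i
d^4_{-3,-2}: k∈[1..2] ⇒ +0.470074 -0.794569 = -0.324495;  D = -0.253949+0.202008i
d^4_{-2,-2}: k∈[0..2] ⇒ +0.167371 -1.131633 +0.797003 = -0.167259;  D = +0.060081-0.156096i
d^4_{-1,-2}: k∈[0..2] ⇒ -0.533014 +1.501595 -0.564035 = +0.404546;  D = -0.066044-0.399119i
d^4_{0,-2}: k∈[0..2] ⇒ +0.894634 -1.344183 +0.284010 = -0.165539;  D = -0.106059-0.127101i
d^4_{1,-2}: k∈[0..2] ⇒ -1.001063 +0.846052 -0.095339 = -0.250350;  D = +0.235684+0.084430i
d^4_{2,-2}: k∈[0..2] ⇒ +0.797003 -0.359248 +0.016868 = +0.454623;  D = +0.446662-0.084705i
d^4_{3,-2}: k∈[0..1] ⇒ -0.447689 +0.084081 = -0.363607;  D = +0.273644-0.239435i
d^4_{4,-2}: single k=0 term ⇒ +0.158413;  D = +0.049917-0.150343i
Y_4^{m'}(θ=2.907,φ=1.0555) and Σ D·Y over m':
  (-0.4941+0.0699i)·(-0.0006+0.0011i)  (-0.2539+0.2020i)·(+0.0153-0.0004i)  (+0.0601-0.1561i)·(-0.0523-0.0871i)  (-0.0660-0.3991i)·(-0.1909+0.3371i)  (-0.1061-0.1271i)·(+0.6285+0.0000i)  (+0.2357+0.0844i)·(+0.1909+0.3371i)  (+0.4467-0.0847i)·(-0.0523+0.0871i)  (+0.2736-0.2394i)·(-0.0153-0.0004i)  (+0.0499-0.1503i)·(-0.0006-0.0011i)
Y_4^-2(R⁻¹ n̂) = +0.056252+0.122049i

Re=0.0563 Im=0.1220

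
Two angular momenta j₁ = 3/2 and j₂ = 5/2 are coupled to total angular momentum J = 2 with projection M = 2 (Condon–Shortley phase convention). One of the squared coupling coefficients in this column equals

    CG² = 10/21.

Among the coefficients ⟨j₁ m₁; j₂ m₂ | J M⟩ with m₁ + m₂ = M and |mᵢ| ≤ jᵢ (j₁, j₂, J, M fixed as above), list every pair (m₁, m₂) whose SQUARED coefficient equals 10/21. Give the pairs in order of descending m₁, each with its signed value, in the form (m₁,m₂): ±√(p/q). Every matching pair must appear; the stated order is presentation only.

(-1/2,5/2): +√(10/21)

Admissible pairs with m₁+m₂ = M = 2: (-1/2,5/2), (1/2,3/2), (3/2,1/2)
  (m₁,m₂)=(3/2,1/2): CG² = 1/7, CG = +√(1/7)
  (m₁,m₂)=(1/2,3/2): CG² = 8/21, CG = −√(8/21)
  (m₁,m₂)=(-1/2,5/2): CG² = 10/21, CG = +√(10/21)   ← matches the target
Pairs with CG² = 10/21: (-1/2,5/2): +√(10/21)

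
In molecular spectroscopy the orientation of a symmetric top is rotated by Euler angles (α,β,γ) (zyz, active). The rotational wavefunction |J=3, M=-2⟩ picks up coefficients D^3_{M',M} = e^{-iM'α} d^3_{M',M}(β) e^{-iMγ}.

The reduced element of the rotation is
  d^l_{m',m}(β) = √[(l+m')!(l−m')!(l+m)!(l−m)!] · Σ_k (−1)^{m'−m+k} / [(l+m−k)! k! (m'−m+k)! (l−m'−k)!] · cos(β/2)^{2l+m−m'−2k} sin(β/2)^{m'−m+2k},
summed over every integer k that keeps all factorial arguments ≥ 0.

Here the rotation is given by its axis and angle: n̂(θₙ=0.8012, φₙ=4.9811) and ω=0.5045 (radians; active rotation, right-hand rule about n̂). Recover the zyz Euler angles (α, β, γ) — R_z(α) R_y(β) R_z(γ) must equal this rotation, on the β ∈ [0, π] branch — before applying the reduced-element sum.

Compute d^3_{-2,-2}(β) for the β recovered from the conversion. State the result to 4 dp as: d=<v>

Axis–angle → zyz. n̂ = (sinθₙcosφₙ, sinθₙsinφₙ, cosθₙ) = (+0.190672, -0.692419, +0.695845), ω = 0.5045.
R = I cosω + sinω [n̂]ₓ + (1−cosω) n̂n̂ᵀ gives
  R = [+0.879946, -0.352799, -0.318165; +0.319902, +0.935147, -0.152192; +0.351224, +0.032139, +0.935740]
β = atan2(√(R₁₃²+R₂₃²), R₃₃) = 0.360445; α = atan2(R₂₃, R₁₃) mod 2π = 3.587764; γ = atan2(R₃₂, −R₃₁) mod 2π = 3.050342
d^3_{-2,-2}(β=0.3604) via the finite sum:
Half-angle: c=0.983804, s=0.179249. N=√(1·120·1·120)=120.000000
The bounds max(0,m−m')=0 and min(l+m,l−m')=1 give 2 terms
  k=0: (−1)^0·120.0000/(120)·0.9838^6·0.1792^0 = +0.906674
  k=1: (−1)^1·120.0000/(24)·0.9838^4·0.1792^2 = -0.150493
d^3_{-2,-2}(0.3604) = +0.906674 -0.150493 = +0.756181

d=0.7562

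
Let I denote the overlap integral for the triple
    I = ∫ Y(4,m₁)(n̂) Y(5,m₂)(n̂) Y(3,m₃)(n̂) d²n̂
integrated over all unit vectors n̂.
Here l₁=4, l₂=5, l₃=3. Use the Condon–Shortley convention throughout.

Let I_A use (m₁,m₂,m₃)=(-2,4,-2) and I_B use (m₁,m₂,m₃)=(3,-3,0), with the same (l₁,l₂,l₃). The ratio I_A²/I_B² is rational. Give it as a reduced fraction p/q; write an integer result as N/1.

Same 4,5,3: normalisation and zero-m 3j drop out of the ratio.
A: Δ: 6! 2! 4! / 13! → 1/180180; sum: t=5:−1/2880 t=6:+1/8640 = -1/4320; 3j²(4 5 3; -2 4 -2) = Δ·Π!·Σ² = 8/429  (sign +1)
B: Δ: 6! 2! 4! / 13! → 1/180180; sum: t=0:+1/2880 t=1:−1/1440 = -1/2880; 3j²(4 5 3; 3 -3 0) = Δ·Π!·Σ² = 7/715  (sign +1)
I_A²/I_B² = (8/429)/(7/715) = 40/21

40/21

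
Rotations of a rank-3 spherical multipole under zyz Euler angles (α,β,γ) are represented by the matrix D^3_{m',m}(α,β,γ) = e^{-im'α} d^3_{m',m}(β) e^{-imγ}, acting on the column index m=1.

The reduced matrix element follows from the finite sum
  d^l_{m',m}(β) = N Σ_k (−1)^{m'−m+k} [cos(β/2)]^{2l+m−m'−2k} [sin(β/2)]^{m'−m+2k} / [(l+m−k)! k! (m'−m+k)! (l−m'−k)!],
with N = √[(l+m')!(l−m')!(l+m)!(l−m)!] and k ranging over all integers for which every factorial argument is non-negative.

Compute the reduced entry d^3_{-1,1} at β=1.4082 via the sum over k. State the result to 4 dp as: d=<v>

d^3_{-1,1}(β=1.4082) via the finite sum:
With c≡cos(β/2)=0.762194 and s≡sin(β/2)=0.647348, N=[2·24·24·2]^{1/2}=48.000000
The bounds max(0,m−m')=2 and min(l+m,l−m')=4 give 3 terms
  k=2: (−1)^0·48.0000/(8)·0.7622^4·0.6473^2 = +0.848575
  k=3: (−1)^1·48.0000/(6)·0.7622^2·0.6473^4 = -0.816156
  k=4: (−1)^2·48.0000/(48)·0.7622^0·0.6473^6 = +0.073591
d^3_{-1,1}(1.4082) = +0.848575 -0.816156 +0.073591 = +0.106010

d=0.1060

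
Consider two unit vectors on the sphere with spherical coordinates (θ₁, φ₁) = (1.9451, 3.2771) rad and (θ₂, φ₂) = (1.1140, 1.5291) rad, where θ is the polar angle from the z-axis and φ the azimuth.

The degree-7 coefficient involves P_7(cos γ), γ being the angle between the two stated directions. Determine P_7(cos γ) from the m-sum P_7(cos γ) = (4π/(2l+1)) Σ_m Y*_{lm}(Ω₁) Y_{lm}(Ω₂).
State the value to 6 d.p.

0.210675

Expand P_7 via completeness: Σ_{m} conj(Y_{7,m}) at Ω₁ times Y_{7,m} at Ω₂ —
  term(m=-7) = +0.067124-0.023019i   from Y*(Ω₁)=-0.176377-0.245888i, Y(Ω₂)=-0.067477+0.224583i
  term(m=-6) = +0.093224+0.167615i   from Y*(Ω₁)=-0.305687-0.323074i, Y(Ω₂)=-0.417798-0.106760i
  term(m=-5) = -0.047855+0.039078i   from Y*(Ω₁)=-0.147351-0.118558i, Y(Ω₂)=+0.067614-0.319606i
  term(m=-4) = -0.019079-0.016359i   from Y*(Ω₁)=+0.217732+0.131116i, Y(Ω₂)=-0.097510-0.016416i
  term(m=-3) = +0.052322-0.088970i   from Y*(Ω₁)=+0.267727+0.115257i, Y(Ω₂)=+0.044179-0.351337i
  term(m=-2) = -0.007275-0.002692i   from Y*(Ω₁)=-0.136112-0.037819i, Y(Ω₂)=+0.054718+0.004574i
  term(m=-1) = -0.017857+0.099712i   from Y*(Ω₁)=-0.307837-0.041971i, Y(Ω₂)=+0.013591-0.325763i
  term(m=+0) = +0.010265+0.000000i   from Y*(Ω₁)=+0.106105-0.000000i, Y(Ω₂)=+0.096746+0.000000i
  term(m=+1) = -0.017857-0.099712i   from Y*(Ω₁)=+0.307837-0.041971i, Y(Ω₂)=-0.013591-0.325763i
  term(m=+2) = -0.007275+0.002692i   from Y*(Ω₁)=-0.136112+0.037819i, Y(Ω₂)=+0.054718-0.004574i
  term(m=+3) = +0.052322+0.088970i   from Y*(Ω₁)=-0.267727+0.115257i, Y(Ω₂)=-0.044179-0.351337i
  term(m=+4) = -0.019079+0.016359i   from Y*(Ω₁)=+0.217732-0.131116i, Y(Ω₂)=-0.097510+0.016416i
  term(m=+5) = -0.047855-0.039078i   from Y*(Ω₁)=+0.147351-0.118558i, Y(Ω₂)=-0.067614-0.319606i
  term(m=+6) = +0.093224-0.167615i   from Y*(Ω₁)=-0.305687+0.323074i, Y(Ω₂)=-0.417798+0.106760i
  term(m=+7) = +0.067124+0.023019i   from Y*(Ω₁)=+0.176377-0.245888i, Y(Ω₂)=+0.067477+0.224583i
Accumulated sum +0.251474+0.000000i; after 4π/(2l+1) scaling, +0.210675+0.000000i ⇒ P_7 = 0.210675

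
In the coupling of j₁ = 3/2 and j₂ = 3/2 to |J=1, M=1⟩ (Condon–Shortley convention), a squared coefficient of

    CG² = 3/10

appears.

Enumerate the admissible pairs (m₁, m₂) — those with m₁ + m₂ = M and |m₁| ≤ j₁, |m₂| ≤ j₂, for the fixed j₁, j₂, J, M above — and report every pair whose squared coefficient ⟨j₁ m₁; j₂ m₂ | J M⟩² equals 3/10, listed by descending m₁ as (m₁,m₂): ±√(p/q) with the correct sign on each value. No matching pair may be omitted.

(3/2,-1/2): +√(3/10); (-1/2,3/2): +√(3/10)

Admissible pairs with m₁+m₂ = M = 1: (-1/2,3/2), (1/2,1/2), (3/2,-1/2)
  (m₁,m₂)=(3/2,-1/2): CG² = 3/10, CG = +√(3/10)   ← matches the target
  (m₁,m₂)=(1/2,1/2): CG² = 2/5, CG = −√(2/5)
  (m₁,m₂)=(-1/2,3/2): CG² = 3/10, CG = +√(3/10)   ← matches the target
Pairs with CG² = 3/10: (3/2,-1/2): +√(3/10); (-1/2,3/2): +√(3/10)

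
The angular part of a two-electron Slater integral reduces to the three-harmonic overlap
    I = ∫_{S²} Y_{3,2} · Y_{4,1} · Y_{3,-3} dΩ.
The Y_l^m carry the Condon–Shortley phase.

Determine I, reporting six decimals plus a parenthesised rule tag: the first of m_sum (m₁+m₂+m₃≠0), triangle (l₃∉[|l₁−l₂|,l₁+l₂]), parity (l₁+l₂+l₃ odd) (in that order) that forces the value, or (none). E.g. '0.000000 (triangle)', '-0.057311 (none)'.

Rules hold: Σm=0, L=10 even, 1≤3≤7.
N = 7·9·7 = 441
Δ = 4!·2!·4!/11! = 1/34650
Racah Σ t=1..3: t=1:−1/72 t=2:+1/16 t=3:−1/72 = 5/144
⇒ 3j(3 4 3; 0 0 0)² = 2/77, sgn -1
Racah Σ t=1..1: t=1:−1/288 = -1/288
⇒ 3j(3 4 3; 2 1 -3)² = 5/231, sgn -1
4πI² = N·(3j₀)²·(3jₘ)² = 30/121
I = +1·√(0.247934/4π) = 0.14046335
No selection rule forces the value: the integral is nonzero (none).

0.140463 (none)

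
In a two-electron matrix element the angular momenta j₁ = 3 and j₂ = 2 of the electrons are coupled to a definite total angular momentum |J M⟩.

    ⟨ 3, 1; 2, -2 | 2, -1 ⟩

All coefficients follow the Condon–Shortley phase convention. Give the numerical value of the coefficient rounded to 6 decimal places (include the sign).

+0.462910  (= +√(3/14))

√[5·3!3!1!/8! · 4!2!0!4!1!3!] = √(216/7)
  +(−1)^0/∏(0,3,2,0,1,1)! = 1/12  (running 1/12)
⟨..|..⟩ = √(216/7)·(1/12) = +0.462910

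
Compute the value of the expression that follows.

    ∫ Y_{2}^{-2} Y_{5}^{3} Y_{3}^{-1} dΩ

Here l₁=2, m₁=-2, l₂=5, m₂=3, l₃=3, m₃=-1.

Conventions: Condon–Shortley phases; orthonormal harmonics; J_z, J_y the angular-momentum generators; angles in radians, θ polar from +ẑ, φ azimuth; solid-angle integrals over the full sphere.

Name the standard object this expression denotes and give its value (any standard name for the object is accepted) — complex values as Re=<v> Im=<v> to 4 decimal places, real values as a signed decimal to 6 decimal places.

This is a Gaunt coefficient — the integral of a triple product of spherical harmonics over the sphere.
Checks pass: Σm=0; 10 even; l₃=3∈[3,7].
(2·2+1)(2·5+1)(2·3+1) = 385
Δ: 4! 0! 6! / 11! → 1/2310
sum: t=2:+1/144 = 1/144
3j²(2 5 3; 0 0 0) = Δ·Π!·Σ² = 10/231  (sign -1)
sum: t=4:+1/1152 = 1/1152
3j²(2 5 3; -2 3 -1) = Δ·Π!·Σ² = 1/33  (sign +1)
combine: 4πI² = 385·10/231·1/33 = 50/99
take √, sign -1: I = -0.20047604

Gaunt coefficient, -0.200476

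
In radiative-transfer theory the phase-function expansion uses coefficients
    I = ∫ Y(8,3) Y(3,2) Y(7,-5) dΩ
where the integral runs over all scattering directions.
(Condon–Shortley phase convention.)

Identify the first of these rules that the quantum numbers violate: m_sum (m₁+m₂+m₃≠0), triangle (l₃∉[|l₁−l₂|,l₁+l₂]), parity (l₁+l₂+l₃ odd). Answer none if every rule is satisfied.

m₁+m₂+m₃ = 3 + 2 − 5 = 0  ✓
triangle: |8−3|=5 ≤ l₃=7 ≤ 8+3=11  ✓
parity: l₁+l₂+l₃ = 18 is even  ✓

none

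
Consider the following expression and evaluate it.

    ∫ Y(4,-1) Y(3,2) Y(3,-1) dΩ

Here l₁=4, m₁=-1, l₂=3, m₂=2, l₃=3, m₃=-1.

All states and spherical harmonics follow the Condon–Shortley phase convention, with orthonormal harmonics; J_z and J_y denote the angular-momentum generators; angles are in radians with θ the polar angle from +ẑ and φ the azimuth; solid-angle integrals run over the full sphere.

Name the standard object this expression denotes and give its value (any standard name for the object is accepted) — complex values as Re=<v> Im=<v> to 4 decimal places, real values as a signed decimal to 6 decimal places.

This is a Gaunt coefficient — the integral of a triple product of spherical harmonics over the sphere.
Rules hold: Σm=0, L=10 even, 1≤3≤7.
N = 9·7·7 = 441
Δ = 4!·4!·2!/11! = 1/34650
Racah Σ t=1..3: t=1:−1/72 t=2:+1/16 t=3:−1/72 = 5/144
⇒ 3j(4 3 3; 0 0 0)² = 2/77, sgn -1
Racah Σ t=3..4: t=3:−1/48 t=4:+1/144 = -1/72
⇒ 3j(4 3 3; -1 2 -1)² = 16/693, sgn -1
4πI² = N·(3j₀)²·(3jₘ)² = 32/121
I = +1·√(0.264463/4π) = 0.14506992

Gaunt coefficient, +0.145070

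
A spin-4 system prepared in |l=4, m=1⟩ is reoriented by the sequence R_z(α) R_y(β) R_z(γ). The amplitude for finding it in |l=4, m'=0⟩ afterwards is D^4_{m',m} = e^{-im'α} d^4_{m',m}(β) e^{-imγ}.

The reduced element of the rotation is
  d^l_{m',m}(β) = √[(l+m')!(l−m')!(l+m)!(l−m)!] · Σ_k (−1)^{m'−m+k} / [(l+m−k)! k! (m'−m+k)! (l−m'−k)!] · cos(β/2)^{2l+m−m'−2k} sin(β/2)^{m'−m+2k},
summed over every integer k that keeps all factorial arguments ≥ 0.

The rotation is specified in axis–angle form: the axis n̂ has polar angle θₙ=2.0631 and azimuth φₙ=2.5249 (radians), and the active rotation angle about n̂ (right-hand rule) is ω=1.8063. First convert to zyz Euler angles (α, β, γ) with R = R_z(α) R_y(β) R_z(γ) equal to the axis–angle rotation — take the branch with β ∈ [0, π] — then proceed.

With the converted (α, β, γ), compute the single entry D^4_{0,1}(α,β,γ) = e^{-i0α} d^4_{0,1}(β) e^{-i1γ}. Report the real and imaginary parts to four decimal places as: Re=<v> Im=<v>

Axis–angle → zyz. n̂ = (sinθₙcosφₙ, sinθₙsinφₙ, cosθₙ) = (-0.718917, +0.509660, -0.472657), ω = 1.8063.
R = I cosω + sinω [n̂]ₓ + (1−cosω) n̂n̂ᵀ gives
  R = [+0.404105, +0.007713, +0.914680; -0.911508, +0.087030, +0.401969; -0.076504, -0.996176, +0.042200]
β = atan2(√(R₁₃²+R₂₃²), R₃₃) = 1.528584; α = atan2(R₂₃, R₁₃) mod 2π = 0.414058; γ = atan2(R₃₂, −R₃₁) mod 2π = 4.789036
Split into d^4_{0,1}(β=1.5286) × two z-phases.
Half-angle: c=0.721872, s=0.692026. N=√(24·24·120·6)=643.987578
k: max(0,(1)−(0))=1 … min(4+(1),4−(0))=4
  k=1: (−1)^0·643.9876/(144)·0.7219^7·0.6920^1 = +0.316126
  k=2: (−1)^1·643.9876/(24)·0.7219^5·0.6920^3 = -1.743155
  k=3: (−1)^2·643.9876/(24)·0.7219^3·0.6920^5 = +1.601991
  k=4: (−1)^3·643.9876/(144)·0.7219^1·0.6920^7 = -0.245376
d^4_{0,1}(1.5286) = +0.316126 -1.743155 +1.601991 -0.245376 = -0.070414
D = (+1.000000+0.000000i)·(-0.070414)·(+0.076572+0.997064i) = -0.005392-0.070208i

Re=-0.0054 Im=-0.0702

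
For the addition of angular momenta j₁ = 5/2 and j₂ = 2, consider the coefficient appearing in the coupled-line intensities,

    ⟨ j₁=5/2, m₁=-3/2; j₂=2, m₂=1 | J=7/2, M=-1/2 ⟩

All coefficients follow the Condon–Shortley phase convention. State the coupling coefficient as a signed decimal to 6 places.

triangle: 1!*4!*3!/9! = 144/362880
(j±m)!: 1!*4!*3!*1!*3!*4! = 20736
prefactor² = (2J+1)*Δ*N² = 2304/35
  k=0: +1/(0!*1!*4!*3!*0!*0!) = 1/144
  k=1: −1/(1!*0!*3!*2!*1!*1!) = -1/12
Σ = -11/144  ⇒  CG² = 2304/35*(-11/144)² = 121/315
CG = −√(121/315) = -0.619780

-0.619780  (= −√(121/315))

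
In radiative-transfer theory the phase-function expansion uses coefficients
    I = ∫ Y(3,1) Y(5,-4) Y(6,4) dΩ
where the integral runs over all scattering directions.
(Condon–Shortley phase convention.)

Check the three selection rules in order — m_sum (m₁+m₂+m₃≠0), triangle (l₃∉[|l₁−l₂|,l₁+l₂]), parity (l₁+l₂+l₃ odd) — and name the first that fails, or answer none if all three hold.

azimuthal sum: 1 − 4 + 4 = 1  ✗
2 ≤ 6 ≤ 8 (triangle on l)
L = 3 + 5 + 6 = 14 (even)

m_sum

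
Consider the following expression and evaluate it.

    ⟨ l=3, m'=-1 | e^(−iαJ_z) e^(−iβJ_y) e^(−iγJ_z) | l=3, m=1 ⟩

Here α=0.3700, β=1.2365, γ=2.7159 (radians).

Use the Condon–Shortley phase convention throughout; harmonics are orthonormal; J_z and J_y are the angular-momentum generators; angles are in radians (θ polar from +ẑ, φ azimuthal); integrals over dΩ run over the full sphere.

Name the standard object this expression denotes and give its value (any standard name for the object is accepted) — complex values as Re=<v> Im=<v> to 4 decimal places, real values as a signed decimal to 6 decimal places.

Wigner D-matrix element, Re=-0.2290 Im=-0.2337

This is a Wigner D-matrix element — the rotation-matrix element ⟨l m'| R(α,β,γ) |l m⟩ in the angular-momentum basis.
Split into d^3_{-1,1}(β=1.2365) × two z-phases.
Half-angle: c=0.814894, s=0.579610. N=√(2·24·24·2)=48.000000
k: max(0,(1)−(-1))=2 … min(3+(1),3−(-1))=4
  k=2: (−1)^0·48.0000/(8)·0.8149^4·0.5796^2 = +0.888848
  k=3: (−1)^1·48.0000/(6)·0.8149^2·0.5796^4 = -0.599564
  k=4: (−1)^2·48.0000/(48)·0.8149^0·0.5796^6 = +0.037915
d^3_{-1,1}(1.2365) = +0.888848 -0.599564 +0.037915 = +0.327199
Attach z-rotation phases: D = e^{-i(-1)(0.3700)}·(+0.327199)·e^{-i(1)(2.7159)} = -0.228971-0.233734i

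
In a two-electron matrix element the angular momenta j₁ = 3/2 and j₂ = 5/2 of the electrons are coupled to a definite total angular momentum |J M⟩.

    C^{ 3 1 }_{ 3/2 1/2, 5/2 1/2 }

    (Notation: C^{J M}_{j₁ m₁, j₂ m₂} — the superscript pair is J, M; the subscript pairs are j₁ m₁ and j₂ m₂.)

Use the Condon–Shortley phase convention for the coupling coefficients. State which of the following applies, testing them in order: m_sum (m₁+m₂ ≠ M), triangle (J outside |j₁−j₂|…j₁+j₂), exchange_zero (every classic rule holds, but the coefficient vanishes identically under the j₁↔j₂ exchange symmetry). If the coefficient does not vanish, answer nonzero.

m-sum: m₁+m₂ = 1/2+1/2 = 1, M = 1  ✓
triangle: |j₁−j₂| = 1 ≤ J = 3 ≤ j₁+j₂ = 4  ✓
exchange: j₁≠j₂ or m₁≠m₂ — the exchange symmetry imposes no constraint here
value check: CG = +√(1/60) = +0.129099 ≠ 0

nonzero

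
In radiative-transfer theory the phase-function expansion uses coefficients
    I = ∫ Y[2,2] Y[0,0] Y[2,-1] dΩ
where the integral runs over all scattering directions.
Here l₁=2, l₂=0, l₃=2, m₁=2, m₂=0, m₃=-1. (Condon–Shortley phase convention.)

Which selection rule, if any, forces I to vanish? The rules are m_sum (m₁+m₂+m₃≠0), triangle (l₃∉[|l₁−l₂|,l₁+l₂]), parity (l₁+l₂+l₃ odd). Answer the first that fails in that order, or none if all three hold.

Σmᵢ = 1  ✗
l₃∈[|l₁−l₂|,l₁+l₂]=[2,2], have l₃=2
Σlᵢ = 4 ⇒ even

m_sum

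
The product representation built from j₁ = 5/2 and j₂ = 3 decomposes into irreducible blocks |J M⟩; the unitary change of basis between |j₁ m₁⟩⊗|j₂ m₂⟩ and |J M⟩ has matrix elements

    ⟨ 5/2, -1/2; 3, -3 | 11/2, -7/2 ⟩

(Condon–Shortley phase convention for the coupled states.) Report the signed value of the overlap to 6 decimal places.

+√(2/11) ≈ +0.426401

triangle: 0!·5!·6!/12! = 86400/479001600
(j±m)!: 2!·3!·0!·6!·2!·9! = 6270566400
prefactor² = (2J+1)·Δ·N² = 149299200/11
  k=0: +1/(0!·0!·3!·0!·2!·6!) = 1/8640
Σ = 1/8640  ⇒  CG² = 149299200/11·(1/8640)² = 2/11
CG = +√(2/11) = +0.426401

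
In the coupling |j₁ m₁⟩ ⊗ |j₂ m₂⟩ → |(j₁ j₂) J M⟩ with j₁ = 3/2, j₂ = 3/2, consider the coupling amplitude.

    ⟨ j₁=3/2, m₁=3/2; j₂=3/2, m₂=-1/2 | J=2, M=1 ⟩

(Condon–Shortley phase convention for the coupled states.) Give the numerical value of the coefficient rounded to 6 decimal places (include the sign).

j₁+j₂−J=1  J+j₁−j₂=2  J−j₁+j₂=2  j₁+j₂+J+1=6
(j₁±m₁, j₂±m₂, J±M) = (3,0,1,2,3,1)
P² = 2
sum k=0..0:
  [0] +1/2 = 1/2
S = 1/2
C² = P²·S² = 1/2 ; C = +0.707107

+√(1/2) = +0.707107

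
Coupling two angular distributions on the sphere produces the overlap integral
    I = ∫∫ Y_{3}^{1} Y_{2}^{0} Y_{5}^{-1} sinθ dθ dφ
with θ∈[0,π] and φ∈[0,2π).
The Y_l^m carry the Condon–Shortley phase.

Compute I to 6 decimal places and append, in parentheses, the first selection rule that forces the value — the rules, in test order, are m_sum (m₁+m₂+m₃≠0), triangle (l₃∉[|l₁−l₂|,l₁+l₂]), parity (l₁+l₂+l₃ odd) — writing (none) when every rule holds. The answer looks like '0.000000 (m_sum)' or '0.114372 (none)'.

-0.227318 (none)

Checks pass: Σm=0; 10 even; l₃=5∈[1,5].
(2·3+1)(2·2+1)(2·5+1) = 385
Δ: 0! 6! 4! / 11! → 1/2310
sum: t=0:+1/144 = 1/144
3j²(3 2 5; 0 0 0) = Δ·Π!·Σ² = 10/231  (sign -1)
sum: t=0:+1/192 = 1/192
3j²(3 2 5; 1 0 -1) = Δ·Π!·Σ² = 3/77  (sign +1)
combine: 4πI² = 385·10/231·3/77 = 50/77
take √, sign -1: I = -0.22731846
No selection rule forces the value: the integral is nonzero (none).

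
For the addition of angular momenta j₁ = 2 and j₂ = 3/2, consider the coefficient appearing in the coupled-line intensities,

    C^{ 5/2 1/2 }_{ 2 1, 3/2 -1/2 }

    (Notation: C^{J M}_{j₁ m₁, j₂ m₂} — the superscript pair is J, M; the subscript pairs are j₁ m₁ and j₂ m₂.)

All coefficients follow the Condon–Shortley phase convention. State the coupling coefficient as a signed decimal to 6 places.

+√(5/14) ≈ +0.597614

triangle: 1!·3!·2!/7! = 12/5040
(j±m)!: 3!·1!·1!·2!·3!·2! = 144
prefactor² = (2J+1)·Δ·N² = 72/35
  k=0: +1/(0!·1!·1!·1!·2!·1!) = 1/2
  k=1: −1/(1!·0!·0!·0!·3!·2!) = -1/12
Σ = 5/12  ⇒  CG² = 72/35·(5/12)² = 5/14
CG = +√(5/14) = +0.597614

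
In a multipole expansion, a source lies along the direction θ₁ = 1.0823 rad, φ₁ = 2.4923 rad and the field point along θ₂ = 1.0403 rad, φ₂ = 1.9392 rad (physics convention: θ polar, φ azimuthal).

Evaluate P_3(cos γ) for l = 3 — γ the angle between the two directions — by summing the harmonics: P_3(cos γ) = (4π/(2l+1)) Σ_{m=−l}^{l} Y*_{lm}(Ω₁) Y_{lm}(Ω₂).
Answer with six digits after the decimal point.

0.407806

Addition theorem: P_3(cos γ) = (4π/7) Σ_m Y*_{lm}(Ω₁) Y_{lm}(Ω₂), m = −3…3:
  term(m=-3) = -0.00680 + 0.07662j   from Y*(Ω₁)=0.10578 + 0.26710j, Y(Ω₂)=0.23925 + 0.12021j
  term(m=-2) = 0.06447 + 0.12863j   from Y*(Ω₁)=0.10055 - 0.36021j, Y(Ω₂)=-0.28493 + 0.25850j
  term(m=-1) = 0.00192 + 0.00118j   from Y*(Ω₁)=-0.02301 + 0.01746j, Y(Ω₂)=-0.02811 - 0.07281j
  term(m=+0) = 0.10800 + 0.00000j   from Y*(Ω₁)=-0.33254 + 0.00000j, Y(Ω₂)=-0.32476 + 0.00000j
  term(m=+1) = 0.00192 - 0.00118j   from Y*(Ω₁)=0.02301 + 0.01746j, Y(Ω₂)=0.02811 - 0.07281j
  term(m=+2) = 0.06447 - 0.12863j   from Y*(Ω₁)=0.10055 + 0.36021j, Y(Ω₂)=-0.28493 - 0.25850j
  term(m=+3) = -0.00680 - 0.07662j   from Y*(Ω₁)=-0.10578 + 0.26710j, Y(Ω₂)=-0.23925 + 0.12021j
Total Σ_m = 0.22717 + 0.00000j. Multiply by 1.795196: 0.40781 + 0.00000j. P_3(cos γ) = 0.407806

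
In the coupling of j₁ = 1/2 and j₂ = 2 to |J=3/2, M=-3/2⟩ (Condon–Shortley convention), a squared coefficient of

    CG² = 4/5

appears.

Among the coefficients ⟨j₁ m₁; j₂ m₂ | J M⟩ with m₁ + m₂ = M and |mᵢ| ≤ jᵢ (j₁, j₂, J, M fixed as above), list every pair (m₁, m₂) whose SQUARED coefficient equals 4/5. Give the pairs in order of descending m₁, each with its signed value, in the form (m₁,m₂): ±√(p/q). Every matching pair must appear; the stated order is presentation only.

(1/2,-2): +√(4/5)

Admissible pairs with m₁+m₂ = M = -3/2: (-1/2,-1), (1/2,-2)
  (m₁,m₂)=(1/2,-2): CG² = 4/5, CG = +√(4/5)   ← matches the target
  (m₁,m₂)=(-1/2,-1): CG² = 1/5, CG = −√(1/5)
Pairs with CG² = 4/5: (1/2,-2): +√(4/5)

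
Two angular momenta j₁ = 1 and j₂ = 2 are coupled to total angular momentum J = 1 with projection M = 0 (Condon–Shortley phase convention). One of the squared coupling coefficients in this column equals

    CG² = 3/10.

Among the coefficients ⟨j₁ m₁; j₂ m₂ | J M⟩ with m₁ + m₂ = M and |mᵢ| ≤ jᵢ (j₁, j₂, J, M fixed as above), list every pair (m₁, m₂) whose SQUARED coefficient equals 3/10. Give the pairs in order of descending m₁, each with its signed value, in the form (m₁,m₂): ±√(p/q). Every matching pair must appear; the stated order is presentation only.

Admissible pairs with m₁+m₂ = M = 0: (-1,1), (0,0), (1,-1)
  (m₁,m₂)=(1,-1): CG² = 3/10, CG = +√(3/10)   ← matches the target
  (m₁,m₂)=(0,0): CG² = 2/5, CG = −√(2/5)
  (m₁,m₂)=(-1,1): CG² = 3/10, CG = +√(3/10)   ← matches the target
Pairs with CG² = 3/10: (1,-1): +√(3/10); (-1,1): +√(3/10)

(1,-1): +√(3/10); (-1,1): +√(3/10)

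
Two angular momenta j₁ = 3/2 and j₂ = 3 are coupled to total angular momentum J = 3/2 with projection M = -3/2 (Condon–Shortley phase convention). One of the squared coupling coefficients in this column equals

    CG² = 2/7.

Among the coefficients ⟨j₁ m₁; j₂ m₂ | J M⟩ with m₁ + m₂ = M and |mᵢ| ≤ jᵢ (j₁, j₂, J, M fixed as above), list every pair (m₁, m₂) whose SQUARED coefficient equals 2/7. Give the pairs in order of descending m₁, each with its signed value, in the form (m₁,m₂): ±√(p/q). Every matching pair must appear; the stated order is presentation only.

Admissible pairs with m₁+m₂ = M = -3/2: (-3/2,0), (-1/2,-1), (1/2,-2), (3/2,-3)
  (m₁,m₂)=(3/2,-3): CG² = 4/7, CG = +√(4/7)
  (m₁,m₂)=(1/2,-2): CG² = 2/7, CG = −√(2/7)   ← matches the target
  (m₁,m₂)=(-1/2,-1): CG² = 4/35, CG = +√(4/35)
  (m₁,m₂)=(-3/2,0): CG² = 1/35, CG = −√(1/35)
Pairs with CG² = 2/7: (1/2,-2): −√(2/7)

(1/2,-2): −√(2/7)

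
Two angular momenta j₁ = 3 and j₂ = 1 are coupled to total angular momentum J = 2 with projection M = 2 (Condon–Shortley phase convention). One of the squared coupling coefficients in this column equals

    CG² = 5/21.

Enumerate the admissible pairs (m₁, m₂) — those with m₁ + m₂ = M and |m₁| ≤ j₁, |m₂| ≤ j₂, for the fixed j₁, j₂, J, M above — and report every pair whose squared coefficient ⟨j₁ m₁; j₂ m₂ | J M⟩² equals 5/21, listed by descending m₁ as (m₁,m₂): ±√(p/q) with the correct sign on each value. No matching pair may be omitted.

(2,0): −√(5/21)

Admissible pairs with m₁+m₂ = M = 2: (1,1), (2,0), (3,-1)
  (m₁,m₂)=(3,-1): CG² = 5/7, CG = +√(5/7)
  (m₁,m₂)=(2,0): CG² = 5/21, CG = −√(5/21)   ← matches the target
  (m₁,m₂)=(1,1): CG² = 1/21, CG = +√(1/21)
Pairs with CG² = 5/21: (2,0): −√(5/21)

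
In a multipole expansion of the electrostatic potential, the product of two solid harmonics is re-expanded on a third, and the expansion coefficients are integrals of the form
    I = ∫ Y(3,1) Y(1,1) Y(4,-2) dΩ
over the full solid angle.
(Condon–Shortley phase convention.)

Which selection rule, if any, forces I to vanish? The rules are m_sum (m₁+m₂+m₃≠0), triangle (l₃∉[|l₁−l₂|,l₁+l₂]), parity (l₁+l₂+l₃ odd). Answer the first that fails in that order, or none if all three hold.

Σmᵢ = 0  ✓
l₃∈[|l₁−l₂|,l₁+l₂]=[2,4], have l₃=4  ✓
Σlᵢ = 8 ⇒ even  ✓

none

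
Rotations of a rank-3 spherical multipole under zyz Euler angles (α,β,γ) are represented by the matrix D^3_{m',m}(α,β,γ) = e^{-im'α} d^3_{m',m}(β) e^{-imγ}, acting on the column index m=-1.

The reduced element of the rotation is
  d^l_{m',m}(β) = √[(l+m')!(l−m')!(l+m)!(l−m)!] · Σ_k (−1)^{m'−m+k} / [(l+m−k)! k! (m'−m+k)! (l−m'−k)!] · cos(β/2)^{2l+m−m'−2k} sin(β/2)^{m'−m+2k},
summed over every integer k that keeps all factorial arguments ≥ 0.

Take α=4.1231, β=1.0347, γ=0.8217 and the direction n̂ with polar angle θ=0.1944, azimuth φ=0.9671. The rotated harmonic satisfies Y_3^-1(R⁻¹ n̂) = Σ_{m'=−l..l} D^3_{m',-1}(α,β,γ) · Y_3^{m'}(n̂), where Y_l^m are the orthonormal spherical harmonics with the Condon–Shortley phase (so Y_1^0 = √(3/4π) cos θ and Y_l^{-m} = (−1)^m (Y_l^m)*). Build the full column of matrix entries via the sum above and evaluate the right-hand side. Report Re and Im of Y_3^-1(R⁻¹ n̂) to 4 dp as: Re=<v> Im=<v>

Need the full column D^3_{m',-1} for m'=−3..3 at α=4.1231, β=1.0347, γ=0.8217.
cos(β/2)=0.869133, sin(β/2)=0.494579
d^3_{-3,-1}: single k=2 term ⇒ +0.540581;  D = +0.438509+0.316130i
d^3_{-2,-1}: k∈[1..2] ⇒ +0.775651 -0.502336 = +0.273314;  D = -0.256093+0.095483i
d^3_{-1,-1}: k∈[0..2] ⇒ +0.431039 -1.116620 +0.271185 = -0.414396;  D = -0.095446+0.403254i
d^3_{0,-1}: k∈[0..2] ⇒ -0.849683 +0.825423 -0.089095 = -0.113355;  D = -0.077192-0.083010i
d^3_{1,-1}: k∈[0..2] ⇒ +0.837465 -0.361580 +0.014636 = +0.490521;  D = -0.484271+0.078056i
d^3_{2,-1}: k∈[0..1] ⇒ -0.502336 +0.081332 = -0.421004;  D = -0.175306+0.382769i
d^3_{3,-1}: single k=0 term ⇒ +0.175049;  D = +0.091798+0.149048i
Y_3^{m'}(θ=0.1944,φ=0.9671) and Σ D·Y over m':
  (+0.4385+0.3161i)·(-0.0029-0.0007i)  (-0.2561+0.0955i)·(-0.0133-0.0350i)  (-0.0954+0.4033i)·(+0.1352-0.1960i)  (-0.0772-0.0830i)·(+0.6640+0.0000i)  (-0.4843+0.0781i)·(-0.1352-0.1960i)  (-0.1753+0.3828i)·(-0.0133+0.0350i)  (+0.0918+0.1490i)·(+0.0029-0.0007i)
Y_3^-1(R⁻¹ n̂) = +0.090642+0.098053i

Re=0.0906 Im=0.0981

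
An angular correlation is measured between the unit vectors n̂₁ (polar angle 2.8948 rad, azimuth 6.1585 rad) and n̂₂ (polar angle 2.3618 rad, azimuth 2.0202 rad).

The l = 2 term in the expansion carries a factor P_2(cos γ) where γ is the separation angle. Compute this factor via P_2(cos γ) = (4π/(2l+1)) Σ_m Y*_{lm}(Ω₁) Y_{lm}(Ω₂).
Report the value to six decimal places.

0.033237

Expand P_2 via completeness: Σ_{m} conj(Y_{2,m}) at Ω₁ times Y_{2,m} at Ω₂ —
  term(m=-2) = -0.001806+0.004015i   from Y*(Ω₁)=+0.022340-0.005689i, Y(Ω₂)=-0.118888+0.149452i
  term(m=-1) = -0.038389-0.059356i   from Y*(Ω₁)=-0.181591+0.022760i, Y(Ω₂)=+0.167798+0.347898i
  term(m=+0) = +0.093613+0.000000i   from Y*(Ω₁)=+0.574315-0.000000i, Y(Ω₂)=+0.162999+0.000000i
  term(m=+1) = -0.038389+0.059356i   from Y*(Ω₁)=+0.181591+0.022760i, Y(Ω₂)=-0.167798+0.347898i
  term(m=+2) = -0.001806-0.004015i   from Y*(Ω₁)=+0.022340+0.005689i, Y(Ω₂)=-0.118888-0.149452i
Accumulated sum +0.013225+0.000000i; after 4π/(2l+1) scaling, +0.033237+0.000000i ⇒ P_2 = 0.033237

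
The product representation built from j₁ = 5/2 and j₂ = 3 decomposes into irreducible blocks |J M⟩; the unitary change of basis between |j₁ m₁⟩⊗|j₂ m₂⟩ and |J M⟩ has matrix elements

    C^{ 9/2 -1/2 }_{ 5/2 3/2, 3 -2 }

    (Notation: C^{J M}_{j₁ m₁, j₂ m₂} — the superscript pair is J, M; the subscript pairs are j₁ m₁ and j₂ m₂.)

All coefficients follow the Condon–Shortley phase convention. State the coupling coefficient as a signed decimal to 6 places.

triangle: 1!·4!·5!/11! = 2880/39916800
(j±m)!: 4!·1!·1!·5!·4!·5! = 8294400
prefactor² = (2J+1)·Δ·N² = 460800/77
  k=0: +1/(0!·1!·1!·1!·3!·4!) = 1/144
  k=1: −1/(1!·0!·0!·0!·4!·5!) = -1/2880
Σ = 19/2880  ⇒  CG² = 460800/77·(19/2880)² = 361/1386
CG = +√(361/1386) = +0.510355

+√(361/1386) ≈ +0.510355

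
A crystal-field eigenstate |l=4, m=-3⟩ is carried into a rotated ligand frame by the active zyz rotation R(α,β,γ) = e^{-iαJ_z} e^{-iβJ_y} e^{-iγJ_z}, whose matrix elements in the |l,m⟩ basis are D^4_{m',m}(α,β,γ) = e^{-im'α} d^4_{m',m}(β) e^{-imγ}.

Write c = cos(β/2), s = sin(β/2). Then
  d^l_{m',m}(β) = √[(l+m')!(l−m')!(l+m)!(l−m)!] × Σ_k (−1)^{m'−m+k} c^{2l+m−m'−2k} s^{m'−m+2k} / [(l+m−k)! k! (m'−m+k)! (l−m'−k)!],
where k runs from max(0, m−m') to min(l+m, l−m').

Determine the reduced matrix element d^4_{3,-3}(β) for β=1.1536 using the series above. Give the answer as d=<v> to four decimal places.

d=0.1215

d^4_{3,-3}(β=1.1536) via the finite sum:
c=cos(1.153600/2)=0.838212, s=sin(1.153600/2)=0.545344; N=√[5040·1·1·5040]=5040.000000
k∈{0,1} keeps every argument non-negative
  k=0: (−1)^6·5040.0000/(720)·0.8382^2·0.5453^6 = +0.129369
  k=1: (−1)^7·5040.0000/(5040)·0.8382^0·0.5453^8 = -0.007823
d^4_{3,-3}(1.1536) = +0.129369 -0.007823 = +0.121546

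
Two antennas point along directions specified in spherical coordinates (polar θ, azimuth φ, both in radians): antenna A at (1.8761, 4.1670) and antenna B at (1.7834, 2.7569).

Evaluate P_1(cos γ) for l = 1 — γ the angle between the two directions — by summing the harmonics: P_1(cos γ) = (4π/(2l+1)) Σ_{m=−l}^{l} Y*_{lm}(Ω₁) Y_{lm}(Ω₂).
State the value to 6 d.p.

Term-by-term m-sum for l=1 (normalisation 4π/3 = 4.188790):
  [-1]  conj(Y_{1,-1})(Ω₁) = -0.170937-0.281713i ; Y_{1,-1}(Ω₂) = -0.313033-0.126736i ; Δ = +0.017806+0.109849i
  [+0]  conj(Y_{1,0})(Ω₁) = -0.146866-0.000000i ; Y_{1,0}(Ω₂) = -0.103098+0.000000i ; Δ = +0.015142+0.000000i
  [+1]  conj(Y_{1,1})(Ω₁) = +0.170937-0.281713i ; Y_{1,1}(Ω₂) = +0.313033-0.126736i ; Δ = +0.017806-0.109849i
Total Σ_m = +0.050753+0.000000i. Multiply by 4.188790: +0.212595+0.000000i. P_1(cos γ) = 0.212595

0.212595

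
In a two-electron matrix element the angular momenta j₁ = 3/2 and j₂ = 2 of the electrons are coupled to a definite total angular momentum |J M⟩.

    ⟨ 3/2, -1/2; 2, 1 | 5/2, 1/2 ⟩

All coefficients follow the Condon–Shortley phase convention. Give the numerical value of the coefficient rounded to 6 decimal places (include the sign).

−√(5/14) = -0.597614

j₁+j₂−J=1  J+j₁−j₂=2  J−j₁+j₂=3  j₁+j₂+J+1=7
(j₁±m₁, j₂±m₂, J±M) = (1,2,3,1,3,2)
P² = 72/35
sum k=0..1:
  [0] +1/12 = 1/12
  [1] −1/2 = -1/2
S = -5/12
C² = P²·S² = 5/14 ; C = -0.597614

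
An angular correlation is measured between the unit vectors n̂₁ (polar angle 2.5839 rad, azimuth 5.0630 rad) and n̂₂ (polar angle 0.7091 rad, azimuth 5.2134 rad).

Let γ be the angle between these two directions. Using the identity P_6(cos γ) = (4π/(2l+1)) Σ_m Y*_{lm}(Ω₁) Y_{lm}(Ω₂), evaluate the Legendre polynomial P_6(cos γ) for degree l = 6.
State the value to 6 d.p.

Term-by-term m-sum for l=6 (normalisation 4π/13 = 0.966644):
  m=-6: (+0.005392-0.009143i) × (+0.036485+0.004975i) = +0.000242-0.000307i  (running Σ = +0.000242-0.000307i)
  m=-5: (-0.057973-0.010685i) × (+0.088374-0.119557i) = -0.006401+0.005987i  (running Σ = -0.006158+0.005680i)
  m=-4: (+0.032448+0.190917i) × (-0.143685-0.310631i) = +0.054642-0.037511i  (running Σ = +0.048484-0.031831i)
  m=-3: (+0.349933-0.199877i) × (-0.454287-0.030831i) = -0.165133+0.080013i  (running Σ = -0.116649+0.048181i)
  m=-2: (-0.358580-0.302777i) × (-0.117565+0.183914i) = +0.097841-0.030352i  (running Σ = -0.018808+0.017830i)
  m=-1: (-0.032134+0.087864i) × (-0.130193-0.237746i) = +0.025073-0.003800i  (running Σ = +0.006265+0.014030i)
  m=0: (-0.411713-0.000000i) × (-0.310518+0.000000i) = +0.127844+0.000000i  (running Σ = +0.134110+0.014030i)
  m=1: (+0.032134+0.087864i) × (+0.130193-0.237746i) = +0.025073+0.003800i  (running Σ = +0.159182+0.017830i)
  m=2: (-0.358580+0.302777i) × (-0.117565-0.183914i) = +0.097841+0.030352i  (running Σ = +0.257024+0.048181i)
  m=3: (-0.349933-0.199877i) × (+0.454287-0.030831i) = -0.165133-0.080013i  (running Σ = +0.091891-0.031831i)
  m=4: (+0.032448-0.190917i) × (-0.143685+0.310631i) = +0.054642+0.037511i  (running Σ = +0.146533+0.005680i)
  m=5: (+0.057973-0.010685i) × (-0.088374-0.119557i) = -0.006401-0.005987i  (running Σ = +0.140133-0.000307i)
  m=6: (+0.005392+0.009143i) × (+0.036485-0.004975i) = +0.000242+0.000307i  (running Σ = +0.140375+0.000000i)
Total Σ_m = +0.140375+0.000000i. Multiply by 0.966644: +0.135693+0.000000i. P_6(cos γ) = 0.135693

0.135693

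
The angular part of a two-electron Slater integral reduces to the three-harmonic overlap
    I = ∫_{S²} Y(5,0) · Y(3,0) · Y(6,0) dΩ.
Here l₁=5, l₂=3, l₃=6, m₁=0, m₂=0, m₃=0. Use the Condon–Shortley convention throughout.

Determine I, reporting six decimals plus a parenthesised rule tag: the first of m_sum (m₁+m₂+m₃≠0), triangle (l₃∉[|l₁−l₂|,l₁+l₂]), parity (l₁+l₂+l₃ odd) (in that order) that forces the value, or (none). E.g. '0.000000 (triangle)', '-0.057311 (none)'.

0.145631 (none)

Checks pass: Σm=0; 14 even; l₃=6∈[2,8].
(2·5+1)(2·3+1)(2·6+1) = 1001
Δ: 2! 8! 4! / 15! → 1/675675
sum: t=0:+1/8640 t=1:−1/2304 t=2:+1/8640 = -7/34560
3j²(5 3 6; 0 0 0) = Δ·Π!·Σ² = 7/429  (sign -1)
(m-triple is (0,0,0) — same symbol as above.)
combine: 4πI² = 1001·7/429·7/429 = 343/1287
take √, sign +1: I = 0.14563067
No selection rule forces the value: the integral is nonzero (none).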